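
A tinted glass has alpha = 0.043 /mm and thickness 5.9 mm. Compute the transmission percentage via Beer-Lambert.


Beer-Lambert law: T = exp(-alpha * thickness)
  exponent = -0.043 * 5.9 = -0.2537
  T = exp(-0.2537) = 0.7759
  Percentage = 0.7759 * 100 = 77.59%

77.59%


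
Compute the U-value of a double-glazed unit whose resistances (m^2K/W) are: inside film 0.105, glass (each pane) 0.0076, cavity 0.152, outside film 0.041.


Total thermal resistance (series):
  R_total = R_in + R_glass + R_air + R_glass + R_out
  R_total = 0.105 + 0.0076 + 0.152 + 0.0076 + 0.041 = 0.3132 m^2K/W
U-value = 1 / R_total = 1 / 0.3132 = 3.193 W/m^2K

3.193 W/m^2K


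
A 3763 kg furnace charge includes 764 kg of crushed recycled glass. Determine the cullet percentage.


Cullet ratio = (cullet mass / total batch mass) * 100
  Ratio = 764 / 3763 * 100 = 20.3%

20.3%


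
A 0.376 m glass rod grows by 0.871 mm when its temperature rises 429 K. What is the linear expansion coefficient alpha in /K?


Rearrange dL = alpha * L0 * dT for alpha:
  alpha = dL / (L0 * dT)
  alpha = (0.871 / 1000) / (0.376 * 429) = 0.0000054 /K = 5.4 x 10^-6 /K

5.4 x 10^-6 /K


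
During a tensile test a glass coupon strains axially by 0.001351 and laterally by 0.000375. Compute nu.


Poisson's ratio: nu = lateral strain / axial strain
  nu = 0.000375 / 0.001351 = 0.2776

0.2776


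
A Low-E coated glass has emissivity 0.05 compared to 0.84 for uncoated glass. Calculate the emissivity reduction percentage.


Percentage reduction = (1 - coated/uncoated) * 100
  Ratio = 0.05 / 0.84 = 0.0595
  Reduction = (1 - 0.0595) * 100 = 94.0%

94.0%


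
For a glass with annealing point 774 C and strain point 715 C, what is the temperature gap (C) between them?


Gap = T_anneal - T_strain:
  gap = 774 - 715 = 59 C

59 C


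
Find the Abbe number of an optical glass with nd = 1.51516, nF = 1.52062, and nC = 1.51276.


Abbe number formula: Vd = (nd - 1) / (nF - nC)
  nd - 1 = 1.51516 - 1 = 0.51516
  nF - nC = 1.52062 - 1.51276 = 0.00786
  Vd = 0.51516 / 0.00786 = 65.54

65.54


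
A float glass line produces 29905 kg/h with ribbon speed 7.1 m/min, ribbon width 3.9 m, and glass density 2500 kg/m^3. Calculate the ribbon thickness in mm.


Ribbon cross-section from mass balance:
  Volume rate = throughput / density = 29905 / 2500 = 11.962 m^3/h
  thickness = volume rate / (speed * 60 * width), i.e.
  thickness = throughput / (60 * speed * width * density) * 1000
  thickness = 29905 / (60 * 7.1 * 3.9 * 2500) * 1000 = 7.2 mm

7.2 mm


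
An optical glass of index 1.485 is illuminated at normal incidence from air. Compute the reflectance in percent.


Fresnel reflectance at normal incidence:
  R = ((n - 1)/(n + 1))^2
  (n - 1)/(n + 1) = (1.485 - 1)/(1.485 + 1) = 0.195171
  R = 0.195171^2 = 0.0380917
  R(%) = 0.0380917 * 100 = 3.809%

3.809%


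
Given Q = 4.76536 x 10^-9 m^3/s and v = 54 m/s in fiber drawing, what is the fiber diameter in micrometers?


Cross-sectional area from continuity:
  A = Q / v = 4.76536 x 10^-9 / 54 = 8.824741 x 10^-11 m^2
Diameter from circular cross-section:
  d = sqrt(4A / pi) * 10^6 (m -> um)
  d = sqrt(4 * 8.824741 x 10^-11 / pi) * 10^6 = 10.6 um

10.6 um


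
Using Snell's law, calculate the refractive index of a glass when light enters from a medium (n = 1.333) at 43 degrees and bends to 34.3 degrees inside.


Apply Snell's law: n1 * sin(theta1) = n2 * sin(theta2)
  n2 = n1 * sin(theta1) / sin(theta2)
  sin(43) = 0.681998
  sin(34.3) = 0.563526
  n2 = 1.333 * 0.681998 / 0.563526 = 1.6132

1.6132


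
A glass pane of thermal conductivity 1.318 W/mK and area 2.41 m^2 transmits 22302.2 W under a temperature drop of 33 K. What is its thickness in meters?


Fourier's law: t = k * A * dT / Q
  t = 1.318 * 2.41 * 33 / 22302.2
  t = 104.82054 / 22302.2 = 0.0047 m

0.0047 m


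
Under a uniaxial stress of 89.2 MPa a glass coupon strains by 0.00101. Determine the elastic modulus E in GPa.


Young's modulus: E = stress / strain
  E = 89.2 MPa / 0.00101 = 88316.83 MPa
Convert to GPa: 88316.83 / 1000 = 88.32 GPa

88.32 GPa


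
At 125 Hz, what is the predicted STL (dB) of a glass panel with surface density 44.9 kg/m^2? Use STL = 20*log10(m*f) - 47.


Mass law: STL = 20 * log10(m * f) - 47
  m * f = 44.9 * 125 = 5612.5
  log10(5612.5) = 3.74916
  STL = 20 * 3.74916 - 47 = 74.9832 - 47 = 28.0 dB

28.0 dB


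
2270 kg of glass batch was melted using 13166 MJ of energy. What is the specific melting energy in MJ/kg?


Rearrange E = m * s for s:
  s = E / m
  s = 13166 / 2270 = 5.8 MJ/kg

5.8 MJ/kg


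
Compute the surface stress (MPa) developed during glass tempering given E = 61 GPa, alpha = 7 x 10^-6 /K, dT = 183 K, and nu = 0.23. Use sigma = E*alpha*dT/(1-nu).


Tempering stress: sigma = E * alpha * dT / (1 - nu)
  E (MPa) = 61 * 1000 = 61000
  Numerator = 61000 * (7 x 10^-6) * 183 = 78.141
  Denominator = 1 - 0.23 = 0.77
  sigma = 78.141 / 0.77 = 101.5 MPa

101.5 MPa


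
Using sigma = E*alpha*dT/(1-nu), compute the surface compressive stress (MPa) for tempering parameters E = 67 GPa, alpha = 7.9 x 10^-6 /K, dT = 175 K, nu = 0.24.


Tempering stress: sigma = E * alpha * dT / (1 - nu)
  E (MPa) = 67 * 1000 = 67000
  Numerator = 67000 * (7.9 x 10^-6) * 175 = 92.6275
  Denominator = 1 - 0.24 = 0.76
  sigma = 92.6275 / 0.76 = 121.9 MPa

121.9 MPa


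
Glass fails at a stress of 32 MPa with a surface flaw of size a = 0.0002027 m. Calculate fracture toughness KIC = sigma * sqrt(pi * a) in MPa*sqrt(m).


Fracture toughness: KIC = sigma * sqrt(pi * a)
  pi * a = pi * 0.0002027 = 0.000636801
  sqrt(pi * a) = 0.025235
  KIC = 32 * 0.025235 = 0.808 MPa*sqrt(m)

0.808 MPa*sqrt(m)


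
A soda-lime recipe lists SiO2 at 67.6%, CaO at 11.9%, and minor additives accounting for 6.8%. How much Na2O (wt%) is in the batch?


Pieces sum to 100%:
  Na2O = 100 - (SiO2 + CaO + others)
  Na2O = 100 - (67.6 + 11.9 + 6.8) = 13.7%

13.7%


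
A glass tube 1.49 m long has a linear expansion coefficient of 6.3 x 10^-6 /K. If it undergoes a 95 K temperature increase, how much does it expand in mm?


Thermal expansion formula: dL = alpha * L0 * dT
  dL = (6.3 x 10^-6) * 1.49 * 95 = 0.00089176 m
Convert to mm: 0.00089176 * 1000 = 0.8918 mm

0.8918 mm


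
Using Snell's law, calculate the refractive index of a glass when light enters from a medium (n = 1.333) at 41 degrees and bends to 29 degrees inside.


Apply Snell's law: n1 * sin(theta1) = n2 * sin(theta2)
  n2 = n1 * sin(theta1) / sin(theta2)
  sin(41) = 0.656059
  sin(29) = 0.48481
  n2 = 1.333 * 0.656059 / 0.48481 = 1.8039

1.8039


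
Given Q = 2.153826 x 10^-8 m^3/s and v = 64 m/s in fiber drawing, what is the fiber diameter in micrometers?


Cross-sectional area from continuity:
  A = Q / v = 2.153826 x 10^-8 / 64 = 3.365353 x 10^-10 m^2
Diameter from circular cross-section:
  d = sqrt(4A / pi) * 10^6 (m -> um)
  d = sqrt(4 * 3.365353 x 10^-10 / pi) * 10^6 = 20.7 um

20.7 um


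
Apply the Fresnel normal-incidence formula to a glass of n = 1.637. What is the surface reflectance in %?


Fresnel reflectance at normal incidence:
  R = ((n - 1)/(n + 1))^2
  (n - 1)/(n + 1) = (1.637 - 1)/(1.637 + 1) = 0.241562
  R = 0.241562^2 = 0.0583522
  R(%) = 0.0583522 * 100 = 5.835%

5.835%


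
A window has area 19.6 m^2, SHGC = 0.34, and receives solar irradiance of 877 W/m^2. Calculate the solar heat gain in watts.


Solar heat gain: Q = Area * SHGC * Irradiance
  Q = 19.6 * 0.34 * 877 = 5844.3 W

5844.3 W


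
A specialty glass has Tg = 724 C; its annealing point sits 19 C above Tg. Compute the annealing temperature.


The annealing temperature is Tg plus the offset:
  T_anneal = 724 + 19 = 743 C

743 C


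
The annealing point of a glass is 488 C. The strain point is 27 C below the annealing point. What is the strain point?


Strain point = annealing point - difference:
  T_strain = 488 - 27 = 461 C

461 C


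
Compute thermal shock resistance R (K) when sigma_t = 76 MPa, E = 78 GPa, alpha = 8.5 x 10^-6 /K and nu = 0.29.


Thermal shock resistance: R = sigma * (1 - nu) / (E * alpha)
  Numerator = 76 * (1 - 0.29) = 53.96
  Denominator = 78 * 1000 * (8.5 x 10^-6) = 0.663
  R = 53.96 / 0.663 = 81.4 K

81.4 K


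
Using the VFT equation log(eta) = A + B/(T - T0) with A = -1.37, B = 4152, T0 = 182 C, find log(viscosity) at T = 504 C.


VFT equation: log(eta) = A + B / (T - T0)
  T - T0 = 504 - 182 = 322
  B / (T - T0) = 4152 / 322 = 12.894
  log(eta) = -1.37 + 12.894 = 11.524

11.524


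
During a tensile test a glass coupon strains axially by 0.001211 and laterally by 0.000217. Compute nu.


Poisson's ratio: nu = lateral strain / axial strain
  nu = 0.000217 / 0.001211 = 0.1792

0.1792


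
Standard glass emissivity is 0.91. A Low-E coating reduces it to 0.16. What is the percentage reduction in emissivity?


Percentage reduction = (1 - coated/uncoated) * 100
  Ratio = 0.16 / 0.91 = 0.1758
  Reduction = (1 - 0.1758) * 100 = 82.4%

82.4%


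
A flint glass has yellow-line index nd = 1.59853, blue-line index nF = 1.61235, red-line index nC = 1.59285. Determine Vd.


Abbe number formula: Vd = (nd - 1) / (nF - nC)
  nd - 1 = 1.59853 - 1 = 0.59853
  nF - nC = 1.61235 - 1.59285 = 0.0195
  Vd = 0.59853 / 0.0195 = 30.69

30.69


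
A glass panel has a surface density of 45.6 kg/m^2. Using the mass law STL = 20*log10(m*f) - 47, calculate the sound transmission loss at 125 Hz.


Mass law: STL = 20 * log10(m * f) - 47
  m * f = 45.6 * 125 = 5700
  log10(5700) = 3.75587
  STL = 20 * 3.75587 - 47 = 75.1174 - 47 = 28.1 dB

28.1 dB


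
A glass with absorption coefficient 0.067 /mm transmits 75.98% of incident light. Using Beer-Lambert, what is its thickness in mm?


Rearrange T = exp(-alpha * thickness):
  thickness = -ln(T) / alpha
  T = 75.98/100 = 0.7598
  ln(T) = -0.2747
  -ln(T) = 0.2747
  thickness = 0.2747 / 0.067 = 4.1 mm

4.1 mm


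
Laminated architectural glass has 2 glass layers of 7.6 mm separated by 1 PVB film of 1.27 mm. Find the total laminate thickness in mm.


Total thickness = glass contribution + PVB contribution
  Glass: 2 * 7.6 = 15.2 mm
  PVB: 1 * 1.27 = 1.27 mm
  Total = 15.2 + 1.27 = 16.47 mm

16.47 mm


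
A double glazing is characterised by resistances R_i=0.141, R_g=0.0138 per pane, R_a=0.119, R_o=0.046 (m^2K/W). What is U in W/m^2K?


Total thermal resistance (series):
  R_total = R_in + R_glass + R_air + R_glass + R_out
  R_total = 0.141 + 0.0138 + 0.119 + 0.0138 + 0.046 = 0.3336 m^2K/W
U-value = 1 / R_total = 1 / 0.3336 = 2.998 W/m^2K

2.998 W/m^2K


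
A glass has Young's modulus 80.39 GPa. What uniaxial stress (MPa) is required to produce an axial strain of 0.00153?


Rearrange E = sigma / epsilon:
  sigma = E * epsilon
  E (MPa) = 80.39 * 1000 = 80390
  sigma = 80390 * 0.00153 = 123.0 MPa

123.0 MPa


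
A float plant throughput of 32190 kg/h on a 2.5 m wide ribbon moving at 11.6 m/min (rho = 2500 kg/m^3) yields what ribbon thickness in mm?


Ribbon cross-section from mass balance:
  Volume rate = throughput / density = 32190 / 2500 = 12.876 m^3/h
  thickness = volume rate / (speed * 60 * width), i.e.
  thickness = throughput / (60 * speed * width * density) * 1000
  thickness = 32190 / (60 * 11.6 * 2.5 * 2500) * 1000 = 7.4 mm

7.4 mm


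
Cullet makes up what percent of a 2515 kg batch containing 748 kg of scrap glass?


Cullet ratio = (cullet mass / total batch mass) * 100
  Ratio = 748 / 2515 * 100 = 29.74%

29.74%


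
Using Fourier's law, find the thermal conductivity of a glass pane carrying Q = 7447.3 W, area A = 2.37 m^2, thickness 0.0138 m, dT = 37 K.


Fourier's law rearranged: k = Q * t / (A * dT)
  Numerator = 7447.3 * 0.0138 = 102.77274
  Denominator = 2.37 * 37 = 87.69
  k = 102.77274 / 87.69 = 1.172 W/mK

1.172 W/mK


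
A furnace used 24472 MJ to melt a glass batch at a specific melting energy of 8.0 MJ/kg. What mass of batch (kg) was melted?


Rearrange E = m * s for m:
  m = E / s
  m = 24472 / 8.0 = 3059.0 kg

3059.0 kg


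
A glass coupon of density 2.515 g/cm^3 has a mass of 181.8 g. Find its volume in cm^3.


Rearrange rho = m / V:
  V = m / rho
  V = 181.8 / 2.515 = 72.286 cm^3

72.286 cm^3


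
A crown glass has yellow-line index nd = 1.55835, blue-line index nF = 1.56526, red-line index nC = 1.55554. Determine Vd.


Abbe number formula: Vd = (nd - 1) / (nF - nC)
  nd - 1 = 1.55835 - 1 = 0.55835
  nF - nC = 1.56526 - 1.55554 = 0.00972
  Vd = 0.55835 / 0.00972 = 57.44

57.44


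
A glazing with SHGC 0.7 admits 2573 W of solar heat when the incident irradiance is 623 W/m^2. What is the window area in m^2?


Rearrange Q = Area * SHGC * Irradiance:
  Area = Q / (SHGC * Irradiance)
  Area = 2573 / (0.7 * 623) = 5.9 m^2

5.9 m^2


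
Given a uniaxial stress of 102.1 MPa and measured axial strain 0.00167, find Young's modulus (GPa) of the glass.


Young's modulus: E = stress / strain
  E = 102.1 MPa / 0.00167 = 61137.72 MPa
Convert to GPa: 61137.72 / 1000 = 61.14 GPa

61.14 GPa


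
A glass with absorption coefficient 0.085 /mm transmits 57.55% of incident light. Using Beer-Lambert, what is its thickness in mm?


Rearrange T = exp(-alpha * thickness):
  thickness = -ln(T) / alpha
  T = 57.55/100 = 0.5755
  ln(T) = -0.55252
  -ln(T) = 0.55252
  thickness = 0.55252 / 0.085 = 6.5 mm

6.5 mm


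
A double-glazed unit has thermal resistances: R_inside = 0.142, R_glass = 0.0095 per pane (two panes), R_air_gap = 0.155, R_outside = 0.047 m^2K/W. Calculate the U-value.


Total thermal resistance (series):
  R_total = R_in + R_glass + R_air + R_glass + R_out
  R_total = 0.142 + 0.0095 + 0.155 + 0.0095 + 0.047 = 0.363 m^2K/W
U-value = 1 / R_total = 1 / 0.363 = 2.755 W/m^2K

2.755 W/m^2K


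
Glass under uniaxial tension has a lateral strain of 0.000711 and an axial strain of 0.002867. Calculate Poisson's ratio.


Poisson's ratio: nu = lateral strain / axial strain
  nu = 0.000711 / 0.002867 = 0.248

0.248


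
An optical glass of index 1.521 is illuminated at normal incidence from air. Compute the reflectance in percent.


Fresnel reflectance at normal incidence:
  R = ((n - 1)/(n + 1))^2
  (n - 1)/(n + 1) = (1.521 - 1)/(1.521 + 1) = 0.206664
  R = 0.206664^2 = 0.04271
  R(%) = 0.04271 * 100 = 4.271%

4.271%


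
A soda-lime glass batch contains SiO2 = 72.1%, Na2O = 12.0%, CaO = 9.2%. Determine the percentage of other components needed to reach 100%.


Sum the three major oxides:
  SiO2 + Na2O + CaO = 72.1 + 12.0 + 9.2 = 93.3%
Subtract from 100%:
  Others = 100 - 93.3 = 6.7%

6.7%


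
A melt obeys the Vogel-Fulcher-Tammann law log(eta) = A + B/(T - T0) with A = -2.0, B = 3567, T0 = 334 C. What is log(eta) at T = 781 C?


VFT equation: log(eta) = A + B / (T - T0)
  T - T0 = 781 - 334 = 447
  B / (T - T0) = 3567 / 447 = 7.98
  log(eta) = -2.0 + 7.98 = 5.98

5.98


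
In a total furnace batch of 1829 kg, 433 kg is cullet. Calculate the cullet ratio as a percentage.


Cullet ratio = (cullet mass / total batch mass) * 100
  Ratio = 433 / 1829 * 100 = 23.67%

23.67%


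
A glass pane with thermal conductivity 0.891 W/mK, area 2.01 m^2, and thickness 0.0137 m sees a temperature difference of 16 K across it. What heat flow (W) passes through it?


Fourier's law: Q = k * A * dT / t
  Q = 0.891 * 2.01 * 16 / 0.0137
  Q = 28.65456 / 0.0137 = 2091.6 W

2091.6 W


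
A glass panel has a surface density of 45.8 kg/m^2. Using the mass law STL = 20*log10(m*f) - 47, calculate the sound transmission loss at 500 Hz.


Mass law: STL = 20 * log10(m * f) - 47
  m * f = 45.8 * 500 = 22900
  log10(22900) = 4.35984
  STL = 20 * 4.35984 - 47 = 87.1968 - 47 = 40.2 dB

40.2 dB


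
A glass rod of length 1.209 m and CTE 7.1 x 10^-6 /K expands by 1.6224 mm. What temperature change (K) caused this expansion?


Rearrange dL = alpha * L0 * dT for dT:
  dT = dL / (alpha * L0)
  dL (m) = 1.6224 / 1000 = 0.0016224
  dT = 0.0016224 / ((7.1 x 10^-6) * 1.209) = 189.0 K

189.0 K


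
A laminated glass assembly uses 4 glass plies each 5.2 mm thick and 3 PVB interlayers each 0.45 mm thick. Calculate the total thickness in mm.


Total thickness = glass contribution + PVB contribution
  Glass: 4 * 5.2 = 20.8 mm
  PVB: 3 * 0.45 = 1.35 mm
  Total = 20.8 + 1.35 = 22.15 mm

22.15 mm


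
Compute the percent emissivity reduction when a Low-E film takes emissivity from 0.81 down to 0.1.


Percentage reduction = (1 - coated/uncoated) * 100
  Ratio = 0.1 / 0.81 = 0.1235
  Reduction = (1 - 0.1235) * 100 = 87.7%

87.7%


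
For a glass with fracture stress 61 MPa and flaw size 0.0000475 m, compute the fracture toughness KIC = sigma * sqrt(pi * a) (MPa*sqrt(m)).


Fracture toughness: KIC = sigma * sqrt(pi * a)
  pi * a = pi * 0.0000475 = 0.000149226
  sqrt(pi * a) = 0.012216
  KIC = 61 * 0.012216 = 0.745 MPa*sqrt(m)

0.745 MPa*sqrt(m)


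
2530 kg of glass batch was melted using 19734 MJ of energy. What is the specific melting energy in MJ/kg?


Rearrange E = m * s for s:
  s = E / m
  s = 19734 / 2530 = 7.8 MJ/kg

7.8 MJ/kg


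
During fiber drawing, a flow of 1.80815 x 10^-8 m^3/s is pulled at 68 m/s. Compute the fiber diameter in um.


Cross-sectional area from continuity:
  A = Q / v = 1.80815 x 10^-8 / 68 = 2.659044 x 10^-10 m^2
Diameter from circular cross-section:
  d = sqrt(4A / pi) * 10^6 (m -> um)
  d = sqrt(4 * 2.659044 x 10^-10 / pi) * 10^6 = 18.4 um

18.4 um


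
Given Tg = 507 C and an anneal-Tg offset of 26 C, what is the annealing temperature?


The annealing temperature is Tg plus the offset:
  T_anneal = 507 + 26 = 533 C

533 C


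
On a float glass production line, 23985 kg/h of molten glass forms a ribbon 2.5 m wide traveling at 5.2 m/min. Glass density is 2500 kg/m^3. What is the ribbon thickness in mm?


Ribbon cross-section from mass balance:
  Volume rate = throughput / density = 23985 / 2500 = 9.594 m^3/h
  thickness = volume rate / (speed * 60 * width), i.e.
  thickness = throughput / (60 * speed * width * density) * 1000
  thickness = 23985 / (60 * 5.2 * 2.5 * 2500) * 1000 = 12.3 mm

12.3 mm


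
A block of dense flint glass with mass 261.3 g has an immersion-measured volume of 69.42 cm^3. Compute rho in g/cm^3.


Use the definition of density:
  rho = mass / volume
  rho = 261.3 / 69.42 = 3.764 g/cm^3

3.764 g/cm^3


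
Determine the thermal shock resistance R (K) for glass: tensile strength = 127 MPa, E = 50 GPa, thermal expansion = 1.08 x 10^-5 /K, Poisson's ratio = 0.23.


Thermal shock resistance: R = sigma * (1 - nu) / (E * alpha)
  Numerator = 127 * (1 - 0.23) = 97.79
  Denominator = 50 * 1000 * (1.08 x 10^-5) = 0.54
  R = 97.79 / 0.54 = 181.1 K

181.1 K


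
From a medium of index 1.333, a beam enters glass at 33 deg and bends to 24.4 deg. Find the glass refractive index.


Apply Snell's law: n1 * sin(theta1) = n2 * sin(theta2)
  n2 = n1 * sin(theta1) / sin(theta2)
  sin(33) = 0.544639
  sin(24.4) = 0.413104
  n2 = 1.333 * 0.544639 / 0.413104 = 1.7574

1.7574


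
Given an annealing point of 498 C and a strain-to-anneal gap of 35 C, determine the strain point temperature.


Strain point = annealing point - difference:
  T_strain = 498 - 35 = 463 C

463 C


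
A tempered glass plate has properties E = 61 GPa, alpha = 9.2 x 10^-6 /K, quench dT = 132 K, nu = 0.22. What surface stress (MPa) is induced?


Tempering stress: sigma = E * alpha * dT / (1 - nu)
  E (MPa) = 61 * 1000 = 61000
  Numerator = 61000 * (9.2 x 10^-6) * 132 = 74.0784
  Denominator = 1 - 0.22 = 0.78
  sigma = 74.0784 / 0.78 = 95.0 MPa

95.0 MPa


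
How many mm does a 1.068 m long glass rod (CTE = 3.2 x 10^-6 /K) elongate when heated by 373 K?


Thermal expansion formula: dL = alpha * L0 * dT
  dL = (3.2 x 10^-6) * 1.068 * 373 = 0.00127476 m
Convert to mm: 0.00127476 * 1000 = 1.2748 mm

1.2748 mm


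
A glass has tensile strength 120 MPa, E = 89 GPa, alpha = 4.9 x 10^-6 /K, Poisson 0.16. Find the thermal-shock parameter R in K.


Thermal shock resistance: R = sigma * (1 - nu) / (E * alpha)
  Numerator = 120 * (1 - 0.16) = 100.8
  Denominator = 89 * 1000 * (4.9 x 10^-6) = 0.4361
  R = 100.8 / 0.4361 = 231.1 K

231.1 K


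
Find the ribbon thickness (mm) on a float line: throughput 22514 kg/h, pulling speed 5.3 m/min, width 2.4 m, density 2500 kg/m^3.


Ribbon cross-section from mass balance:
  Volume rate = throughput / density = 22514 / 2500 = 9.0056 m^3/h
  thickness = volume rate / (speed * 60 * width), i.e.
  thickness = throughput / (60 * speed * width * density) * 1000
  thickness = 22514 / (60 * 5.3 * 2.4 * 2500) * 1000 = 11.8 mm

11.8 mm


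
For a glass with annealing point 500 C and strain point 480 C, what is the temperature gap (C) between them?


Gap = T_anneal - T_strain:
  gap = 500 - 480 = 20 C

20 C


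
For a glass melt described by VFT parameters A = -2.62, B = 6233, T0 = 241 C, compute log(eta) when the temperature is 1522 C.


VFT equation: log(eta) = A + B / (T - T0)
  T - T0 = 1522 - 241 = 1281
  B / (T - T0) = 6233 / 1281 = 4.866
  log(eta) = -2.62 + 4.866 = 2.246

2.246


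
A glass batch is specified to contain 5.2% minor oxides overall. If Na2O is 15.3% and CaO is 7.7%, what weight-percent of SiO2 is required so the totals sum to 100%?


Known pieces sum to 100%:
  SiO2 = 100 - (others + Na2O + CaO)
  SiO2 = 100 - (5.2 + 15.3 + 7.7) = 71.8%

71.8%


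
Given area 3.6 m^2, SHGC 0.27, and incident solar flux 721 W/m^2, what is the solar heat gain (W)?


Solar heat gain: Q = Area * SHGC * Irradiance
  Q = 3.6 * 0.27 * 721 = 700.8 W

700.8 W


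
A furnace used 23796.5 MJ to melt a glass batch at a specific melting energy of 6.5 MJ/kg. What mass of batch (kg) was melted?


Rearrange E = m * s for m:
  m = E / s
  m = 23796.5 / 6.5 = 3661.0 kg

3661.0 kg


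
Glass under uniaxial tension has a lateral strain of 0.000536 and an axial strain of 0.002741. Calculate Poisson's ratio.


Poisson's ratio: nu = lateral strain / axial strain
  nu = 0.000536 / 0.002741 = 0.1955

0.1955


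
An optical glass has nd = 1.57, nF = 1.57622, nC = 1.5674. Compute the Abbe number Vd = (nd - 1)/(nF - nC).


Abbe number formula: Vd = (nd - 1) / (nF - nC)
  nd - 1 = 1.57 - 1 = 0.57
  nF - nC = 1.57622 - 1.5674 = 0.00882
  Vd = 0.57 / 0.00882 = 64.63

64.63


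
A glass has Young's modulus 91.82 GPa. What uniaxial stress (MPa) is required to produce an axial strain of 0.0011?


Rearrange E = sigma / epsilon:
  sigma = E * epsilon
  E (MPa) = 91.82 * 1000 = 91820
  sigma = 91820 * 0.0011 = 101.0 MPa

101.0 MPa


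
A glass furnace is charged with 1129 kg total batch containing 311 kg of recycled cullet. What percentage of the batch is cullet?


Cullet ratio = (cullet mass / total batch mass) * 100
  Ratio = 311 / 1129 * 100 = 27.55%

27.55%


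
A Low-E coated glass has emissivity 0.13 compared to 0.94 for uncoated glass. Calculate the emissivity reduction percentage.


Percentage reduction = (1 - coated/uncoated) * 100
  Ratio = 0.13 / 0.94 = 0.1383
  Reduction = (1 - 0.1383) * 100 = 86.2%

86.2%


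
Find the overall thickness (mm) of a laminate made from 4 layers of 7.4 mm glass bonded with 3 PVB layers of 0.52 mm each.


Total thickness = glass contribution + PVB contribution
  Glass: 4 * 7.4 = 29.6 mm
  PVB: 3 * 0.52 = 1.56 mm
  Total = 29.6 + 1.56 = 31.16 mm

31.16 mm


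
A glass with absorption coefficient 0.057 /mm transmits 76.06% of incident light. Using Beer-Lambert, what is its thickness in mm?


Rearrange T = exp(-alpha * thickness):
  thickness = -ln(T) / alpha
  T = 76.06/100 = 0.7606
  ln(T) = -0.27365
  -ln(T) = 0.27365
  thickness = 0.27365 / 0.057 = 4.8 mm

4.8 mm


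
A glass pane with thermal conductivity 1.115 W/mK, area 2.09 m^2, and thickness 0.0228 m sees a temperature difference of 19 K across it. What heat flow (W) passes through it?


Fourier's law: Q = k * A * dT / t
  Q = 1.115 * 2.09 * 19 / 0.0228
  Q = 44.27665 / 0.0228 = 1942 W

1942 W


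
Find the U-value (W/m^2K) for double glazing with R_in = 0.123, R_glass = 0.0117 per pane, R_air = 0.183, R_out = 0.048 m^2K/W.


Total thermal resistance (series):
  R_total = R_in + R_glass + R_air + R_glass + R_out
  R_total = 0.123 + 0.0117 + 0.183 + 0.0117 + 0.048 = 0.3774 m^2K/W
U-value = 1 / R_total = 1 / 0.3774 = 2.65 W/m^2K

2.65 W/m^2K


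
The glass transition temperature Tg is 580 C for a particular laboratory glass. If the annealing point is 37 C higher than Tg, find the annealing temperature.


The annealing temperature is Tg plus the offset:
  T_anneal = 580 + 37 = 617 C

617 C


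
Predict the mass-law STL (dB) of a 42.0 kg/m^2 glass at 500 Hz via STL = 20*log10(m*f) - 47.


Mass law: STL = 20 * log10(m * f) - 47
  m * f = 42.0 * 500 = 21000
  log10(21000) = 4.32222
  STL = 20 * 4.32222 - 47 = 86.4444 - 47 = 39.4 dB

39.4 dB


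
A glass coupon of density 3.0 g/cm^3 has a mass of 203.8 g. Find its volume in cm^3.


Rearrange rho = m / V:
  V = m / rho
  V = 203.8 / 3.0 = 67.933 cm^3

67.933 cm^3


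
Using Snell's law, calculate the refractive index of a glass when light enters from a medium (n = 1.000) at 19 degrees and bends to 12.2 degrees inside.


Apply Snell's law: n1 * sin(theta1) = n2 * sin(theta2)
  n2 = n1 * sin(theta1) / sin(theta2)
  sin(19) = 0.325568
  sin(12.2) = 0.211325
  n2 = 1.000 * 0.325568 / 0.211325 = 1.5406

1.5406


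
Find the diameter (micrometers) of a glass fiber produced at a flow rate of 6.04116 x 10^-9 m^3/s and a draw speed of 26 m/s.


Cross-sectional area from continuity:
  A = Q / v = 6.04116 x 10^-9 / 26 = 2.323523 x 10^-10 m^2
Diameter from circular cross-section:
  d = sqrt(4A / pi) * 10^6 (m -> um)
  d = sqrt(4 * 2.323523 x 10^-10 / pi) * 10^6 = 17.2 um

17.2 um


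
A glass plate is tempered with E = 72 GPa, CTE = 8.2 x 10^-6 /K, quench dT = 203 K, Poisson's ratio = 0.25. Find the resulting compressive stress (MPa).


Tempering stress: sigma = E * alpha * dT / (1 - nu)
  E (MPa) = 72 * 1000 = 72000
  Numerator = 72000 * (8.2 x 10^-6) * 203 = 119.8512
  Denominator = 1 - 0.25 = 0.75
  sigma = 119.8512 / 0.75 = 159.8 MPa

159.8 MPa


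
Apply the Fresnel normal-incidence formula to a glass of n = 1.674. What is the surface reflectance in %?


Fresnel reflectance at normal incidence:
  R = ((n - 1)/(n + 1))^2
  (n - 1)/(n + 1) = (1.674 - 1)/(1.674 + 1) = 0.252057
  R = 0.252057^2 = 0.0635327
  R(%) = 0.0635327 * 100 = 6.353%

6.353%


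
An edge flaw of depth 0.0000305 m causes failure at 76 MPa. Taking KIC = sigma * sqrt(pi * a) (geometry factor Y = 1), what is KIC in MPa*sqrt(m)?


Fracture toughness: KIC = sigma * sqrt(pi * a)
  pi * a = pi * 0.0000305 = 0.000095819
  sqrt(pi * a) = 0.009789
  KIC = 76 * 0.009789 = 0.744 MPa*sqrt(m)

0.744 MPa*sqrt(m)


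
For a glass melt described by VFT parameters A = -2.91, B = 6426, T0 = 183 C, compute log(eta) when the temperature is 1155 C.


VFT equation: log(eta) = A + B / (T - T0)
  T - T0 = 1155 - 183 = 972
  B / (T - T0) = 6426 / 972 = 6.611
  log(eta) = -2.91 + 6.611 = 3.701

3.701


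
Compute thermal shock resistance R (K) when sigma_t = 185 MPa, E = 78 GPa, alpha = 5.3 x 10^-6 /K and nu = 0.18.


Thermal shock resistance: R = sigma * (1 - nu) / (E * alpha)
  Numerator = 185 * (1 - 0.18) = 151.7
  Denominator = 78 * 1000 * (5.3 x 10^-6) = 0.4134
  R = 151.7 / 0.4134 = 367.0 K

367.0 K


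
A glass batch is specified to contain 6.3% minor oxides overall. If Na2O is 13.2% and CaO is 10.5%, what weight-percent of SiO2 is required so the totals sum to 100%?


Known pieces sum to 100%:
  SiO2 = 100 - (others + Na2O + CaO)
  SiO2 = 100 - (6.3 + 13.2 + 10.5) = 70.0%

70.0%


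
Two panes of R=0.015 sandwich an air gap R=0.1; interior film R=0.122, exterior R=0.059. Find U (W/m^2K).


Total thermal resistance (series):
  R_total = R_in + R_glass + R_air + R_glass + R_out
  R_total = 0.122 + 0.015 + 0.1 + 0.015 + 0.059 = 0.311 m^2K/W
U-value = 1 / R_total = 1 / 0.311 = 3.215 W/m^2K

3.215 W/m^2K


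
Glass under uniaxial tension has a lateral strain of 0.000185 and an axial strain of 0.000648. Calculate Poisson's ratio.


Poisson's ratio: nu = lateral strain / axial strain
  nu = 0.000185 / 0.000648 = 0.2855

0.2855


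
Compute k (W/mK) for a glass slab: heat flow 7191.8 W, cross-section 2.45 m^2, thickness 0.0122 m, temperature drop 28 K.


Fourier's law rearranged: k = Q * t / (A * dT)
  Numerator = 7191.8 * 0.0122 = 87.73996
  Denominator = 2.45 * 28 = 68.6
  k = 87.73996 / 68.6 = 1.279 W/mK

1.279 W/mK


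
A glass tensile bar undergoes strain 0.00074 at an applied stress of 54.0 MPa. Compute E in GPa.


Young's modulus: E = stress / strain
  E = 54.0 MPa / 0.00074 = 72972.97 MPa
Convert to GPa: 72972.97 / 1000 = 72.97 GPa

72.97 GPa


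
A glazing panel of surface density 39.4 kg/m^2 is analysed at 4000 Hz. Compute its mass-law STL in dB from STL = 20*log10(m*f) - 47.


Mass law: STL = 20 * log10(m * f) - 47
  m * f = 39.4 * 4000 = 157600
  log10(157600) = 5.19756
  STL = 20 * 5.19756 - 47 = 103.9512 - 47 = 57.0 dB

57.0 dB


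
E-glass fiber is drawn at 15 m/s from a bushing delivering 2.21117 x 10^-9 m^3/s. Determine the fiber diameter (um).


Cross-sectional area from continuity:
  A = Q / v = 2.21117 x 10^-9 / 15 = 1.474113 x 10^-10 m^2
Diameter from circular cross-section:
  d = sqrt(4A / pi) * 10^6 (m -> um)
  d = sqrt(4 * 1.474113 x 10^-10 / pi) * 10^6 = 13.7 um

13.7 um


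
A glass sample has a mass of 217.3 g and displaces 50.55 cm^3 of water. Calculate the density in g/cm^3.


Use the definition of density:
  rho = mass / volume
  rho = 217.3 / 50.55 = 4.299 g/cm^3

4.299 g/cm^3


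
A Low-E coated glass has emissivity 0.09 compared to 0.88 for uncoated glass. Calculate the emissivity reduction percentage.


Percentage reduction = (1 - coated/uncoated) * 100
  Ratio = 0.09 / 0.88 = 0.1023
  Reduction = (1 - 0.1023) * 100 = 89.8%

89.8%


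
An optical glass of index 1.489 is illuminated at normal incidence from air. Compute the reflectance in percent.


Fresnel reflectance at normal incidence:
  R = ((n - 1)/(n + 1))^2
  (n - 1)/(n + 1) = (1.489 - 1)/(1.489 + 1) = 0.196464
  R = 0.196464^2 = 0.0385981
  R(%) = 0.0385981 * 100 = 3.86%

3.86%


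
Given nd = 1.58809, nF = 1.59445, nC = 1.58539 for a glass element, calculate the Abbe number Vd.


Abbe number formula: Vd = (nd - 1) / (nF - nC)
  nd - 1 = 1.58809 - 1 = 0.58809
  nF - nC = 1.59445 - 1.58539 = 0.00906
  Vd = 0.58809 / 0.00906 = 64.91

64.91


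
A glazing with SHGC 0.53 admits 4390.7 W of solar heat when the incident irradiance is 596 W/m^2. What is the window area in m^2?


Rearrange Q = Area * SHGC * Irradiance:
  Area = Q / (SHGC * Irradiance)
  Area = 4390.7 / (0.53 * 596) = 13.9 m^2

13.9 m^2


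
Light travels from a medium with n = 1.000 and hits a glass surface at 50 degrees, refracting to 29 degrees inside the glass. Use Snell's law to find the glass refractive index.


Apply Snell's law: n1 * sin(theta1) = n2 * sin(theta2)
  n2 = n1 * sin(theta1) / sin(theta2)
  sin(50) = 0.766044
  sin(29) = 0.48481
  n2 = 1.000 * 0.766044 / 0.48481 = 1.5801

1.5801


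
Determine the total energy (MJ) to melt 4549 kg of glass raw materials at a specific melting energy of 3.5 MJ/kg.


Total energy = mass * specific energy
  E = 4549 * 3.5 = 15921.5 MJ

15921.5 MJ


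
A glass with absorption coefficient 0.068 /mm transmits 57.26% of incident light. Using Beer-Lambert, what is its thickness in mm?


Rearrange T = exp(-alpha * thickness):
  thickness = -ln(T) / alpha
  T = 57.26/100 = 0.5726
  ln(T) = -0.55757
  -ln(T) = 0.55757
  thickness = 0.55757 / 0.068 = 8.2 mm

8.2 mm


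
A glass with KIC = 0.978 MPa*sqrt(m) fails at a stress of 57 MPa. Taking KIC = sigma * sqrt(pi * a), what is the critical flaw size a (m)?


Rearrange KIC = sigma * sqrt(pi * a):
  sqrt(pi * a) = KIC / sigma
  sqrt(pi * a) = 0.978 / 57 = 0.017158
  a = (KIC / sigma)^2 / pi
  a = 0.017158^2 / pi = 0.0000937 m

0.0000937 m


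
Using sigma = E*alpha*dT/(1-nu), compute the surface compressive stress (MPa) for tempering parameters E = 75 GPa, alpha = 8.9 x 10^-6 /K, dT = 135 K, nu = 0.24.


Tempering stress: sigma = E * alpha * dT / (1 - nu)
  E (MPa) = 75 * 1000 = 75000
  Numerator = 75000 * (8.9 x 10^-6) * 135 = 90.1125
  Denominator = 1 - 0.24 = 0.76
  sigma = 90.1125 / 0.76 = 118.6 MPa

118.6 MPa


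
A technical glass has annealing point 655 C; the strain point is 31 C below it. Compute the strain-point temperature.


Strain point = annealing point - difference:
  T_strain = 655 - 31 = 624 C

624 C


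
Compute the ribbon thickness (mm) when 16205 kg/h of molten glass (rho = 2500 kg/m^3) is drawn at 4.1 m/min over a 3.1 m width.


Ribbon cross-section from mass balance:
  Volume rate = throughput / density = 16205 / 2500 = 6.482 m^3/h
  thickness = volume rate / (speed * 60 * width), i.e.
  thickness = throughput / (60 * speed * width * density) * 1000
  thickness = 16205 / (60 * 4.1 * 3.1 * 2500) * 1000 = 8.5 mm

8.5 mm


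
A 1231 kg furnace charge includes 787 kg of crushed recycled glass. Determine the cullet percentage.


Cullet ratio = (cullet mass / total batch mass) * 100
  Ratio = 787 / 1231 * 100 = 63.93%

63.93%


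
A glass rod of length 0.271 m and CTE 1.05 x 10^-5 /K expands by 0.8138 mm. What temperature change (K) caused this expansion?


Rearrange dL = alpha * L0 * dT for dT:
  dT = dL / (alpha * L0)
  dL (m) = 0.8138 / 1000 = 0.0008138
  dT = 0.0008138 / ((1.05 x 10^-5) * 0.271) = 286.0 K

286.0 K


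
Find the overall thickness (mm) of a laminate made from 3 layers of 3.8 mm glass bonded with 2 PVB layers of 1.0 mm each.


Total thickness = glass contribution + PVB contribution
  Glass: 3 * 3.8 = 11.4 mm
  PVB: 2 * 1.0 = 2.0 mm
  Total = 11.4 + 2.0 = 13.4 mm

13.4 mm


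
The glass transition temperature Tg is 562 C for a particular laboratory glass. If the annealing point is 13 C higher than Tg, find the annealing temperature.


The annealing temperature is Tg plus the offset:
  T_anneal = 562 + 13 = 575 C

575 C


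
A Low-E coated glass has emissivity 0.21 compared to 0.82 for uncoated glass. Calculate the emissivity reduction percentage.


Percentage reduction = (1 - coated/uncoated) * 100
  Ratio = 0.21 / 0.82 = 0.2561
  Reduction = (1 - 0.2561) * 100 = 74.4%

74.4%


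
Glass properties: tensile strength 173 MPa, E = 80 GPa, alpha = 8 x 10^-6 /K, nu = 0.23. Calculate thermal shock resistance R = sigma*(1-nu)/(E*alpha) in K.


Thermal shock resistance: R = sigma * (1 - nu) / (E * alpha)
  Numerator = 173 * (1 - 0.23) = 133.21
  Denominator = 80 * 1000 * (8 x 10^-6) = 0.64
  R = 133.21 / 0.64 = 208.1 K

208.1 K


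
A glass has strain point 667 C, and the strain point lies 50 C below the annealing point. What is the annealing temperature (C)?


T_anneal = T_strain + gap:
  T_anneal = 667 + 50 = 717 C

717 C


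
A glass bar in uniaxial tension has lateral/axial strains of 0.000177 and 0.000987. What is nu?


Poisson's ratio: nu = lateral strain / axial strain
  nu = 0.000177 / 0.000987 = 0.1793

0.1793


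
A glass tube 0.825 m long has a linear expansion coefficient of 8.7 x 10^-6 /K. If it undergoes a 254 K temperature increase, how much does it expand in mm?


Thermal expansion formula: dL = alpha * L0 * dT
  dL = (8.7 x 10^-6) * 0.825 * 254 = 0.00182308 m
Convert to mm: 0.00182308 * 1000 = 1.8231 mm

1.8231 mm


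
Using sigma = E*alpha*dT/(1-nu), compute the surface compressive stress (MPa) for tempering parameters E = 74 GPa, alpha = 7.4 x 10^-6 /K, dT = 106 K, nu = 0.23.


Tempering stress: sigma = E * alpha * dT / (1 - nu)
  E (MPa) = 74 * 1000 = 74000
  Numerator = 74000 * (7.4 x 10^-6) * 106 = 58.0456
  Denominator = 1 - 0.23 = 0.77
  sigma = 58.0456 / 0.77 = 75.4 MPa

75.4 MPa


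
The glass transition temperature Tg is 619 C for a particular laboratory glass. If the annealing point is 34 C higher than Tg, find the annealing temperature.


The annealing temperature is Tg plus the offset:
  T_anneal = 619 + 34 = 653 C

653 C


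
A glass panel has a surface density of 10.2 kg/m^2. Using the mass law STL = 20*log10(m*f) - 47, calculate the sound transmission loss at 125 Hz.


Mass law: STL = 20 * log10(m * f) - 47
  m * f = 10.2 * 125 = 1275
  log10(1275) = 3.10551
  STL = 20 * 3.10551 - 47 = 62.1102 - 47 = 15.1 dB

15.1 dB


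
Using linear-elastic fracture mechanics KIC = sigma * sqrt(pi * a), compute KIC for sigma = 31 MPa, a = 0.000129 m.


Fracture toughness: KIC = sigma * sqrt(pi * a)
  pi * a = pi * 0.000129 = 0.000405265
  sqrt(pi * a) = 0.020131
  KIC = 31 * 0.020131 = 0.624 MPa*sqrt(m)

0.624 MPa*sqrt(m)


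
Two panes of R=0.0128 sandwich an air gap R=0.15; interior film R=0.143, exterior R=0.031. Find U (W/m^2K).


Total thermal resistance (series):
  R_total = R_in + R_glass + R_air + R_glass + R_out
  R_total = 0.143 + 0.0128 + 0.15 + 0.0128 + 0.031 = 0.3496 m^2K/W
U-value = 1 / R_total = 1 / 0.3496 = 2.86 W/m^2K

2.86 W/m^2K


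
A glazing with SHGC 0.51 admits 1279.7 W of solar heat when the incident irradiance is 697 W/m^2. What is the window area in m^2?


Rearrange Q = Area * SHGC * Irradiance:
  Area = Q / (SHGC * Irradiance)
  Area = 1279.7 / (0.51 * 697) = 3.6 m^2

3.6 m^2


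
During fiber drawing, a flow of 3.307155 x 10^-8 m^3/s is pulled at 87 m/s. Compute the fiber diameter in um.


Cross-sectional area from continuity:
  A = Q / v = 3.307155 x 10^-8 / 87 = 3.801328 x 10^-10 m^2
Diameter from circular cross-section:
  d = sqrt(4A / pi) * 10^6 (m -> um)
  d = sqrt(4 * 3.801328 x 10^-10 / pi) * 10^6 = 22.0 um

22.0 um


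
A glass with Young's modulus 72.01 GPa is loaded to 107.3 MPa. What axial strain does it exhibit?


Rearrange E = sigma / epsilon:
  epsilon = sigma / E
  E (MPa) = 72.01 * 1000 = 72010
  epsilon = 107.3 / 72010 = 0.00149

0.00149


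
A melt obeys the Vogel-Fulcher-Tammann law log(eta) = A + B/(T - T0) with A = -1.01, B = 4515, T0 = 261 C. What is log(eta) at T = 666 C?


VFT equation: log(eta) = A + B / (T - T0)
  T - T0 = 666 - 261 = 405
  B / (T - T0) = 4515 / 405 = 11.148
  log(eta) = -1.01 + 11.148 = 10.138

10.138


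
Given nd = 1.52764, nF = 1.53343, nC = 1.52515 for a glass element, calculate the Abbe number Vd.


Abbe number formula: Vd = (nd - 1) / (nF - nC)
  nd - 1 = 1.52764 - 1 = 0.52764
  nF - nC = 1.53343 - 1.52515 = 0.00828
  Vd = 0.52764 / 0.00828 = 63.72

63.72


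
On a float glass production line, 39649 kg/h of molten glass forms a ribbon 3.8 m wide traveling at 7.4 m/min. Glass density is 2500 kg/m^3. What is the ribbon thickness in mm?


Ribbon cross-section from mass balance:
  Volume rate = throughput / density = 39649 / 2500 = 15.8596 m^3/h
  thickness = volume rate / (speed * 60 * width), i.e.
  thickness = throughput / (60 * speed * width * density) * 1000
  thickness = 39649 / (60 * 7.4 * 3.8 * 2500) * 1000 = 9.4 mm

9.4 mm


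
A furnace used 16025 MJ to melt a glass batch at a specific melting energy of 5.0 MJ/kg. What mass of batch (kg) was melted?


Rearrange E = m * s for m:
  m = E / s
  m = 16025 / 5.0 = 3205.0 kg

3205.0 kg


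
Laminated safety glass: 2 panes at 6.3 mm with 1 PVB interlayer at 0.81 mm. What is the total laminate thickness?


Total thickness = glass contribution + PVB contribution
  Glass: 2 * 6.3 = 12.6 mm
  PVB: 1 * 0.81 = 0.81 mm
  Total = 12.6 + 0.81 = 13.41 mm

13.41 mm


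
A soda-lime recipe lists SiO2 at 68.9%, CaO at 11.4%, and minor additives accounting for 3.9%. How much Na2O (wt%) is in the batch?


Pieces sum to 100%:
  Na2O = 100 - (SiO2 + CaO + others)
  Na2O = 100 - (68.9 + 11.4 + 3.9) = 15.8%

15.8%


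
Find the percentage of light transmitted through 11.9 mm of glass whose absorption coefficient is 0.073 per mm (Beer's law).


Beer-Lambert law: T = exp(-alpha * thickness)
  exponent = -0.073 * 11.9 = -0.8687
  T = exp(-0.8687) = 0.4195
  Percentage = 0.4195 * 100 = 41.95%

41.95%
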